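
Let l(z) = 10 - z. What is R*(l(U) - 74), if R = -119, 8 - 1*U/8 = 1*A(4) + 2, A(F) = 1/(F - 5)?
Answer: 14280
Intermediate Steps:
A(F) = 1/(-5 + F)
U = 56 (U = 64 - 8*(1/(-5 + 4) + 2) = 64 - 8*(1/(-1) + 2) = 64 - 8*(1*(-1) + 2) = 64 - 8*(-1 + 2) = 64 - 8*1 = 64 - 8 = 56)
R*(l(U) - 74) = -119*((10 - 1*56) - 74) = -119*((10 - 56) - 74) = -119*(-46 - 74) = -119*(-120) = 14280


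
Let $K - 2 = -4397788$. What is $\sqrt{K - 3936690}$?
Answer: $2 i \sqrt{2083619} \approx 2886.9 i$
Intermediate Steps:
$K = -4397786$ ($K = 2 - 4397788 = -4397786$)
$\sqrt{K - 3936690} = \sqrt{-4397786 - 3936690} = \sqrt{-8334476} = 2 i \sqrt{2083619}$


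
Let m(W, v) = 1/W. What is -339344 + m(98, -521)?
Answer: -33255711/98 ≈ -3.3934e+5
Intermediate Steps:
-339344 + m(98, -521) = -339344 + 1/98 = -33255711/98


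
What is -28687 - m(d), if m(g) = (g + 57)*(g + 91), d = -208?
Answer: -46354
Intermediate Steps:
m(g) = (57 + g)*(91 + g)
-28687 - m(d) = -28687 - (5187 + (-208)² + 148*(-208)) = -28687 - (5187 + 43264 - 30784) = -28687 - 1*17667 = -28687 - 17667 = -46354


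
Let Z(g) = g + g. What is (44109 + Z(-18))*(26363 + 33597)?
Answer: 2642617080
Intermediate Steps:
Z(g) = 2*g
(44109 + Z(-18))*(26363 + 33597) = (44109 + 2*(-18))*(26363 + 33597) = (44109 - 36)*59960 = 44073*59960 = 2642617080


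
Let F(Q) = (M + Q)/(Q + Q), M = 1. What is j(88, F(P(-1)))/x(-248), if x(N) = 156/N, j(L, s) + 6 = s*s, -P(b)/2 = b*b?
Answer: 2945/312 ≈ 9.4391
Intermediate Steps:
P(b) = -2*b² (P(b) = -2*b*b = -2*b²)
F(Q) = (1 + Q)/(2*Q) (F(Q) = (1 + Q)/(Q + Q) = (1 + Q)/((2*Q)) = (1 + Q)*(1/(2*Q)) = (1 + Q)/(2*Q))
j(L, s) = -6 + s² (j(L, s) = -6 + s*s = -6 + s²)
j(88, F(P(-1)))/x(-248) = (-6 + ((1 - 2*(-1)²)/(2*((-2*(-1)²))))²)/((156/(-248))) = (-6 + ((1 - 2*1)/(2*((-2*1))))²)/((156*(-1/248))) = (-6 + ((½)*(1 - 2)/(-2))²)/(-39/62) = (-6 + ((½)*(-½)*(-1))²)*(-62/39) = (-6 + (¼)²)*(-62/39) = (-6 + 1/16)*(-62/39) = -95/16*(-62/39) = 2945/312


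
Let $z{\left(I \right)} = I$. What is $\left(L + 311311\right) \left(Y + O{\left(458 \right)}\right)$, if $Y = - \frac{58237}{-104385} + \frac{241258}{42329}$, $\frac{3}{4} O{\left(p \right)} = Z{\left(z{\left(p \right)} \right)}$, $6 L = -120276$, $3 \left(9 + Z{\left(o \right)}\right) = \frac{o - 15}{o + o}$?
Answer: $- \frac{977427375657246202}{607103640171} \approx -1.61 \cdot 10^{6}$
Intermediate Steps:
$Z{\left(o \right)} = -9 + \frac{-15 + o}{6 o}$ ($Z{\left(o \right)} = -9 + \frac{\left(o - 15\right) \frac{1}{o + o}}{3} = -9 + \frac{\left(-15 + o\right) \frac{1}{2 o}}{3} = -9 + \frac{\frac{1}{2} \frac{1}{o} \left(-15 + o\right)}{3} = -9 + \frac{-15 + o}{6 o}$)
$L = -20046$ ($L = \frac{1}{6} \left(-120276\right) = -20046$)
$O{\left(p \right)} = \frac{2 \left(-15 - 53 p\right)}{9 p}$ ($O{\left(p \right)} = \frac{4 \frac{-15 - 53 p}{6 p}}{3} = \frac{2 \left(-15 - 53 p\right)}{9 p}$)
$Y = \frac{27648830303}{4418512665}$ ($Y = \left(-58237\right) \left(- \frac{1}{104385}\right) + 241258 \cdot \frac{1}{42329} = \frac{58237}{104385} + \frac{241258}{42329} = \frac{27648830303}{4418512665} \approx 6.2575$)
$\left(L + 311311\right) \left(Y + O{\left(458 \right)}\right) = \left(-20046 + 311311\right) \left(\frac{27648830303}{4418512665} + \frac{2 \left(-15 - 24274\right)}{9 \cdot 458}\right) = 291265 \left(\frac{27648830303}{4418512665} + \frac{2}{9} \cdot \frac{1}{458} \left(-15 - 24274\right)\right) = 291265 \left(\frac{27648830303}{4418512665} + \frac{2}{9} \cdot \frac{1}{458} \left(-24289\right)\right) = 291265 \left(\frac{27648830303}{4418512665} - \frac{24289}{2061}\right) = 291265 \left(- \frac{16779004955234}{3035518200855}\right) = - \frac{977427375657246202}{607103640171}$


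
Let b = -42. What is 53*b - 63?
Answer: -2289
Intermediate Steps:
53*b - 63 = 53*(-42) - 63 = -2226 - 63 = -2289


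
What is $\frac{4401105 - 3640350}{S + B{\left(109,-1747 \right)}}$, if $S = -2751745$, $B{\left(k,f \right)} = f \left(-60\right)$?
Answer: $- \frac{152151}{529385} \approx -0.28741$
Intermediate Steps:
$B{\left(k,f \right)} = - 60 f$
$\frac{4401105 - 3640350}{S + B{\left(109,-1747 \right)}} = \frac{4401105 - 3640350}{-2751745 - -104820} = \frac{760755}{-2751745 + 104820} = \frac{760755}{-2646925} = 760755 \left(- \frac{1}{2646925}\right) = - \frac{152151}{529385}$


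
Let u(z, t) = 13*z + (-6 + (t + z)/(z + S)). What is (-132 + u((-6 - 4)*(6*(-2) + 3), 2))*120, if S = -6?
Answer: 867800/7 ≈ 1.2397e+5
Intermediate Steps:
u(z, t) = -6 + 13*z + (t + z)/(-6 + z) (u(z, t) = 13*z + (-6 + (t + z)/(z - 6)) = 13*z + (-6 + (t + z)/(-6 + z)) = -6 + 13*z + (t + z)/(-6 + z))
(-132 + u((-6 - 4)*(6*(-2) + 3), 2))*120 = (-132 + (36 + 2 - 83*(-6 - 4)*(6*(-2) + 3) + 13*((-6 - 4)*(6*(-2) + 3))²)/(-6 + (-6 - 4)*(6*(-2) + 3)))*120 = (-132 + (36 + 2 - (-830)*(-12 + 3) + 13*(-10*(-12 + 3))²)/(-6 - 10*(-12 + 3)))*120 = (-132 + (36 + 2 - (-830)*(-9) + 13*(-10*(-9))²)/(-6 - 10*(-9)))*120 = (-132 + (36 + 2 - 83*90 + 13*90²)/(-6 + 90))*120 = (-132 + (36 + 2 - 7470 + 13*8100)/84)*120 = (-132 + (36 + 2 - 7470 + 105300)/84)*120 = (-132 + (1/84)*97868)*120 = (-132 + 24467/21)*120 = (21695/21)*120 = 867800/7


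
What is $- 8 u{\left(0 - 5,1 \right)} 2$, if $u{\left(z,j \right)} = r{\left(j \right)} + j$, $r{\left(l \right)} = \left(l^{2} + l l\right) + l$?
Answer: $-64$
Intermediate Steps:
$r{\left(l \right)} = l + 2 l^{2}$ ($r{\left(l \right)} = \left(l^{2} + l^{2}\right) + l = 2 l^{2} + l = l + 2 l^{2}$)
$u{\left(z,j \right)} = j + j \left(1 + 2 j\right)$ ($u{\left(z,j \right)} = j \left(1 + 2 j\right) + j = j + j \left(1 + 2 j\right)$)
$- 8 u{\left(0 - 5,1 \right)} 2 = - 8 \cdot 2 \cdot 1 \left(1 + 1\right) 2 = - 8 \cdot 2 \cdot 1 \cdot 2 \cdot 2 = \left(-8\right) 4 \cdot 2 = \left(-32\right) 2 = -64$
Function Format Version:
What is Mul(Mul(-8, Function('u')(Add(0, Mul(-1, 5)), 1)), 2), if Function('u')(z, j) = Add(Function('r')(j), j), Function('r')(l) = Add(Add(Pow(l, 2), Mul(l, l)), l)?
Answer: -64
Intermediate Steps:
Function('r')(l) = Add(l, Mul(2, Pow(l, 2))) (Function('r')(l) = Add(Add(Pow(l, 2), Pow(l, 2)), l) = Add(Mul(2, Pow(l, 2)), l) = Add(l, Mul(2, Pow(l, 2))))
Function('u')(z, j) = Add(j, Mul(j, Add(1, Mul(2, j)))) (Function('u')(z, j) = Add(Mul(j, Add(1, Mul(2, j))), j) = Add(j, Mul(j, Add(1, Mul(2, j)))))
Mul(Mul(-8, Function('u')(Add(0, Mul(-1, 5)), 1)), 2) = Mul(Mul(-8, Mul(2, 1, Add(1, 1))), 2) = Mul(Mul(-8, Mul(2, 1, 2)), 2) = Mul(Mul(-8, 4), 2) = Mul(-32, 2) = -64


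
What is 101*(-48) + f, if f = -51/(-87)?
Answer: -140575/29 ≈ -4847.4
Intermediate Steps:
f = 17/29 (f = -51*(-1/87) = 17/29 ≈ 0.58621)
101*(-48) + f = 101*(-48) + 17/29 = -4848 + 17/29 = -140575/29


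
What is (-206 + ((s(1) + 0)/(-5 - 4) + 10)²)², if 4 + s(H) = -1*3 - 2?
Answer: 7225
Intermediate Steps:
s(H) = -9 (s(H) = -4 + (-1*3 - 2) = -4 + (-3 - 2) = -4 - 5 = -9)
(-206 + ((s(1) + 0)/(-5 - 4) + 10)²)² = (-206 + ((-9 + 0)/(-5 - 4) + 10)²)² = (-206 + (-9/(-9) + 10)²)² = (-206 + (-9*(-⅑) + 10)²)² = (-206 + (1 + 10)²)² = (-206 + 11²)² = (-206 + 121)² = (-85)² = 7225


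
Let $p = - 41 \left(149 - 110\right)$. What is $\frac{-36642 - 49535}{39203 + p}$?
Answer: $- \frac{12311}{5372} \approx -2.2917$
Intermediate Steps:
$p = -1599$ ($p = - 41 \left(149 - 110\right) = \left(-41\right) 39 = -1599$)
$\frac{-36642 - 49535}{39203 + p} = \frac{-36642 - 49535}{39203 - 1599} = - \frac{86177}{37604} = \left(-86177\right) \frac{1}{37604} = - \frac{12311}{5372}$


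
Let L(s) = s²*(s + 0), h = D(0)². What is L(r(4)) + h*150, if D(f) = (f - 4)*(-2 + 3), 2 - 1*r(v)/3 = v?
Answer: 2184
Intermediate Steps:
r(v) = 6 - 3*v
D(f) = -4 + f (D(f) = (-4 + f)*1 = -4 + f)
h = 16 (h = (-4 + 0)² = (-4)² = 16)
L(s) = s³ (L(s) = s²*s = s³)
L(r(4)) + h*150 = (6 - 3*4)³ + 16*150 = (6 - 12)³ + 2400 = (-6)³ + 2400 = -216 + 2400 = 2184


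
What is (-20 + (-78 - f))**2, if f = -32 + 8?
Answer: 5476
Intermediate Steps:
f = -24
(-20 + (-78 - f))**2 = (-20 + (-78 - 1*(-24)))**2 = (-20 + (-78 + 24))**2 = (-20 - 54)**2 = (-74)**2 = 5476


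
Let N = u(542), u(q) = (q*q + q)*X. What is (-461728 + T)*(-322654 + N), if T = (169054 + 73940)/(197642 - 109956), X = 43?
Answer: -249652048344004328/43843 ≈ -5.6942e+12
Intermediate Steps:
T = 121497/43843 (T = 242994/87686 = 242994*(1/87686) = 121497/43843 ≈ 2.7712)
u(q) = 43*q + 43*q**2 (u(q) = (q*q + q)*43 = (q**2 + q)*43 = (q + q**2)*43 = 43*q + 43*q**2)
N = 12655158 (N = 43*542*(1 + 542) = 43*542*543 = 12655158)
(-461728 + T)*(-322654 + N) = (-461728 + 121497/43843)*(-322654 + 12655158) = -20243419207/43843*12332504 = -249652048344004328/43843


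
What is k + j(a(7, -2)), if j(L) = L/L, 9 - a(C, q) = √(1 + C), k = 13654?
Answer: 13655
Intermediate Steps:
a(C, q) = 9 - √(1 + C)
j(L) = 1
k + j(a(7, -2)) = 13654 + 1 = 13655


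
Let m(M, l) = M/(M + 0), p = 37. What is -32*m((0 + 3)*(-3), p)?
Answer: -32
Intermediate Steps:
m(M, l) = 1 (m(M, l) = M/M = 1)
-32*m((0 + 3)*(-3), p) = -32*1 = -32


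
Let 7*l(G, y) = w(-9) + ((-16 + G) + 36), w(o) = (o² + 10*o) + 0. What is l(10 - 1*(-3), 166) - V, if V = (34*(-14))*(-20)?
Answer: -66616/7 ≈ -9516.6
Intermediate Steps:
w(o) = o² + 10*o
l(G, y) = 11/7 + G/7 (l(G, y) = (-9*(10 - 9) + ((-16 + G) + 36))/7 = (-9*1 + (20 + G))/7 = (-9 + (20 + G))/7 = (11 + G)/7 = 11/7 + G/7)
V = 9520 (V = -476*(-20) = 9520)
l(10 - 1*(-3), 166) - V = (11/7 + (10 - 1*(-3))/7) - 1*9520 = (11/7 + (10 + 3)/7) - 9520 = (11/7 + (⅐)*13) - 9520 = (11/7 + 13/7) - 9520 = 24/7 - 9520 = -66616/7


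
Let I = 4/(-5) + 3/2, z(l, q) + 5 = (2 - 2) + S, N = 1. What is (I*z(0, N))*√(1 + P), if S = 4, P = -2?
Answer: -7*I/10 ≈ -0.7*I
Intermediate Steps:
z(l, q) = -1 (z(l, q) = -5 + ((2 - 2) + 4) = -5 + (0 + 4) = -5 + 4 = -1)
I = 7/10 (I = 4*(-⅕) + 3*(½) = -⅘ + 3/2 = 7/10 ≈ 0.70000)
(I*z(0, N))*√(1 + P) = ((7/10)*(-1))*√(1 - 2) = -7*I/10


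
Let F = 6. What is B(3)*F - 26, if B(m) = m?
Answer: -8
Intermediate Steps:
B(3)*F - 26 = 3*6 - 26 = 18 - 26 = -8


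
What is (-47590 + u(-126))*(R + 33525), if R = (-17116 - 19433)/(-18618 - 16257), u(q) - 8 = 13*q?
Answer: -41253802064/25 ≈ -1.6502e+9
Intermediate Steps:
u(q) = 8 + 13*q
R = 131/125 (R = -36549/(-34875) = -36549*(-1/34875) = 131/125 ≈ 1.0480)
(-47590 + u(-126))*(R + 33525) = (-47590 + (8 + 13*(-126)))*(131/125 + 33525) = (-47590 + (8 - 1638))*(4190756/125) = (-47590 - 1630)*(4190756/125) = -49220*4190756/125 = -41253802064/25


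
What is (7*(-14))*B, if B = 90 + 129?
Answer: -21462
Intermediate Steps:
B = 219
(7*(-14))*B = (7*(-14))*219 = -98*219 = -21462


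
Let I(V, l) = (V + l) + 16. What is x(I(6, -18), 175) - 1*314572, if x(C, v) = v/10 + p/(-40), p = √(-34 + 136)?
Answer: -629109/2 - √102/40 ≈ -3.1456e+5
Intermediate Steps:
p = √102 ≈ 10.100
I(V, l) = 16 + V + l
x(C, v) = -√102/40 + v/10 (x(C, v) = v/10 + √102/(-40) = v*(⅒) + √102*(-1/40) = v/10 - √102/40 = -√102/40 + v/10)
x(I(6, -18), 175) - 1*314572 = (-√102/40 + (⅒)*175) - 1*314572 = (-√102/40 + 35/2) - 314572 = (35/2 - √102/40) - 314572 = -629109/2 - √102/40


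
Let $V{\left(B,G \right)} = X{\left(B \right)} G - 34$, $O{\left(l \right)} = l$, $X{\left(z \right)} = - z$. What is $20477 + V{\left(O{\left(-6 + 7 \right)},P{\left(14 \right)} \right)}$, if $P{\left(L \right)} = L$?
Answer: $20429$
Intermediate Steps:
$V{\left(B,G \right)} = -34 - B G$ ($V{\left(B,G \right)} = - B G - 34 = -34 - B G$)
$20477 + V{\left(O{\left(-6 + 7 \right)},P{\left(14 \right)} \right)} = 20477 - \left(34 + \left(-6 + 7\right) 14\right) = 20477 - \left(34 + 1 \cdot 14\right) = 20477 - 48 = 20429$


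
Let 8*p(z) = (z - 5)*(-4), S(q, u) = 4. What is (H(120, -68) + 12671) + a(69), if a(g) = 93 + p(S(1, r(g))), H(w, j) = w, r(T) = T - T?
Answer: 25769/2 ≈ 12885.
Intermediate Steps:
r(T) = 0
p(z) = 5/2 - z/2 (p(z) = ((z - 5)*(-4))/8 = ((-5 + z)*(-4))/8 = (20 - 4*z)/8 = 5/2 - z/2)
a(g) = 187/2 (a(g) = 93 + (5/2 - ½*4) = 93 + (5/2 - 2) = 93 + ½ = 187/2)
(H(120, -68) + 12671) + a(69) = (120 + 12671) + 187/2 = 12791 + 187/2 = 25769/2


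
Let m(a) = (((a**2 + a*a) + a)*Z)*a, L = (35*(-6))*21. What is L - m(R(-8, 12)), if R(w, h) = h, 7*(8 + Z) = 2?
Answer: 163530/7 ≈ 23361.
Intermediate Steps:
Z = -54/7 (Z = -8 + (1/7)*2 = -8 + 2/7 = -54/7 ≈ -7.7143)
L = -4410 (L = -210*21 = -4410)
m(a) = a*(-108*a**2/7 - 54*a/7) (m(a) = (((a**2 + a*a) + a)*(-54/7))*a = (((a**2 + a**2) + a)*(-54/7))*a = ((2*a**2 + a)*(-54/7))*a = ((a + 2*a**2)*(-54/7))*a = (-108*a**2/7 - 54*a/7)*a = a*(-108*a**2/7 - 54*a/7))
L - m(R(-8, 12)) = -4410 - 54*12**2*(-1 - 2*12)/7 = -4410 - 54*144*(-1 - 24)/7 = -4410 - 54*144*(-25)/7 = -4410 - 1*(-194400/7) = -4410 + 194400/7 = 163530/7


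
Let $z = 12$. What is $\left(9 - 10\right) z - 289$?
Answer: $-301$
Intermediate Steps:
$\left(9 - 10\right) z - 289 = \left(9 - 10\right) 12 - 289 = \left(-1\right) 12 - 289 = -12 - 289 = -301$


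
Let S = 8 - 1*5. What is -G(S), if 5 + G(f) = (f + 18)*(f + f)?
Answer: -121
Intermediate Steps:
S = 3 (S = 8 - 5 = 3)
G(f) = -5 + 2*f*(18 + f) (G(f) = -5 + (f + 18)*(f + f) = -5 + (18 + f)*(2*f) = -5 + 2*f*(18 + f))
-G(S) = -(-5 + 2*3² + 36*3) = -(-5 + 2*9 + 108) = -(-5 + 18 + 108) = -1*121 = -121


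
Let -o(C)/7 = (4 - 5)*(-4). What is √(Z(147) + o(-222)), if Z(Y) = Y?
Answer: √119 ≈ 10.909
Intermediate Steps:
o(C) = -28 (o(C) = -7*(4 - 5)*(-4) = -(-7)*(-4) = -7*4 = -28)
√(Z(147) + o(-222)) = √(147 - 28) = √119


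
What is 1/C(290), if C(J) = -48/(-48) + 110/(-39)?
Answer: -39/71 ≈ -0.54930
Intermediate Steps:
C(J) = -71/39 (C(J) = -48*(-1/48) + 110*(-1/39) = 1 - 110/39 = -71/39)
1/C(290) = 1/(-71/39) = -39/71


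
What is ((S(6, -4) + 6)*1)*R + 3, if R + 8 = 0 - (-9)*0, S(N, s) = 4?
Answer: -77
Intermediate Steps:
R = -8 (R = -8 + (0 - (-9)*0) = -8 + (0 - 3*0) = -8 + (0 + 0) = -8 + 0 = -8)
((S(6, -4) + 6)*1)*R + 3 = ((4 + 6)*1)*(-8) + 3 = (10*1)*(-8) + 3 = 10*(-8) + 3 = -80 + 3 = -77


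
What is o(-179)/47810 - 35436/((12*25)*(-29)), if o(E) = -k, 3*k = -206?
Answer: 42369814/10398675 ≈ 4.0745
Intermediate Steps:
k = -206/3 (k = (1/3)*(-206) = -206/3 ≈ -68.667)
o(E) = 206/3 (o(E) = -1*(-206/3) = 206/3)
o(-179)/47810 - 35436/((12*25)*(-29)) = (206/3)/47810 - 35436/((12*25)*(-29)) = (206/3)*(1/47810) - 35436/(300*(-29)) = 103/71715 - 35436/(-8700) = 103/71715 - 35436*(-1/8700) = 103/71715 + 2953/725 = 42369814/10398675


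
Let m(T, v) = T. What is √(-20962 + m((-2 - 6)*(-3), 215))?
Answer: 19*I*√58 ≈ 144.7*I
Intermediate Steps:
√(-20962 + m((-2 - 6)*(-3), 215)) = √(-20962 + (-2 - 6)*(-3)) = √(-20962 - 8*(-3)) = √(-20962 + 24) = √(-20938) = 19*I*√58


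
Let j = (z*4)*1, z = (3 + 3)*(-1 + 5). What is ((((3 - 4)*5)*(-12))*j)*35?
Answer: 201600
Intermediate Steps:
z = 24 (z = 6*4 = 24)
j = 96 (j = (24*4)*1 = 96*1 = 96)
((((3 - 4)*5)*(-12))*j)*35 = ((((3 - 4)*5)*(-12))*96)*35 = ((-1*5*(-12))*96)*35 = (-5*(-12)*96)*35 = (60*96)*35 = 5760*35 = 201600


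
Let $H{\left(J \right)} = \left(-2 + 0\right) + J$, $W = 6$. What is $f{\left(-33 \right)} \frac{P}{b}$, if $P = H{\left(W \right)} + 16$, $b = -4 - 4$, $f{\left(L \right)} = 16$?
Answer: $-40$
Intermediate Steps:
$H{\left(J \right)} = -2 + J$
$b = -8$
$P = 20$ ($P = \left(-2 + 6\right) + 16 = 4 + 16 = 20$)
$f{\left(-33 \right)} \frac{P}{b} = 16 \frac{20}{-8} = 16 \cdot 20 \left(- \frac{1}{8}\right) = 16 \left(- \frac{5}{2}\right) = -40$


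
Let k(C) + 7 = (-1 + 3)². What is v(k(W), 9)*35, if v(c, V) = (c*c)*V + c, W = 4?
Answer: 2730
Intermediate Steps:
k(C) = -3 (k(C) = -7 + (-1 + 3)² = -7 + 2² = -7 + 4 = -3)
v(c, V) = c + V*c² (v(c, V) = c²*V + c = V*c² + c = c + V*c²)
v(k(W), 9)*35 = -3*(1 + 9*(-3))*35 = -3*(1 - 27)*35 = -3*(-26)*35 = 78*35 = 2730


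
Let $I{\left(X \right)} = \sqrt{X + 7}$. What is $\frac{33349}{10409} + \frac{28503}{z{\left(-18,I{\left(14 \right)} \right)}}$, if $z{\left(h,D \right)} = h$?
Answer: $- \frac{32898605}{20818} \approx -1580.3$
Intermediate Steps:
$I{\left(X \right)} = \sqrt{7 + X}$
$\frac{33349}{10409} + \frac{28503}{z{\left(-18,I{\left(14 \right)} \right)}} = \frac{33349}{10409} + \frac{28503}{-18} = 33349 \cdot \frac{1}{10409} + 28503 \left(- \frac{1}{18}\right) = \frac{33349}{10409} - \frac{3167}{2} = - \frac{32898605}{20818}$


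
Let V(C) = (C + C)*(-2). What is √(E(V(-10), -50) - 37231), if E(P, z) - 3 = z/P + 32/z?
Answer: I*√3722989/10 ≈ 192.95*I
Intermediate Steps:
V(C) = -4*C (V(C) = (2*C)*(-2) = -4*C)
E(P, z) = 3 + 32/z + z/P (E(P, z) = 3 + (z/P + 32/z) = 3 + (32/z + z/P) = 3 + 32/z + z/P)
√(E(V(-10), -50) - 37231) = √((3 + 32/(-50) - 50/((-4*(-10)))) - 37231) = √((3 + 32*(-1/50) - 50/40) - 37231) = √((3 - 16/25 - 50*1/40) - 37231) = √((3 - 16/25 - 5/4) - 37231) = √(111/100 - 37231) = √(-3722989/100) = I*√3722989/10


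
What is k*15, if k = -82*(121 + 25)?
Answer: -179580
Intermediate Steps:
k = -11972 (k = -82*146 = -11972)
k*15 = -11972*15 = -179580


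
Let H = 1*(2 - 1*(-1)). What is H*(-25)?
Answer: -75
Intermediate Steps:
H = 3 (H = 1*(2 + 1) = 1*3 = 3)
H*(-25) = 3*(-25) = -75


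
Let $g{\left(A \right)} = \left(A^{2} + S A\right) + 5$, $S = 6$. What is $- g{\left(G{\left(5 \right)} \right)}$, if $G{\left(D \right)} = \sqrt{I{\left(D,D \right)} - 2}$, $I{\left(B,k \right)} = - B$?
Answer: $2 - 6 i \sqrt{7} \approx 2.0 - 15.875 i$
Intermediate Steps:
$G{\left(D \right)} = \sqrt{-2 - D}$ ($G{\left(D \right)} = \sqrt{- D - 2} = \sqrt{-2 - D}$)
$g{\left(A \right)} = 5 + A^{2} + 6 A$ ($g{\left(A \right)} = \left(A^{2} + 6 A\right) + 5 = 5 + A^{2} + 6 A$)
$- g{\left(G{\left(5 \right)} \right)} = - (5 + \left(\sqrt{-2 - 5}\right)^{2} + 6 \sqrt{-2 - 5}) = - (5 + \left(\sqrt{-7}\right)^{2} + 6 \sqrt{-7}) = - (5 + \left(i \sqrt{7}\right)^{2} + 6 i \sqrt{7}) = - (5 - 7 + 6 i \sqrt{7}) = - (-2 + 6 i \sqrt{7}) = 2 - 6 i \sqrt{7}$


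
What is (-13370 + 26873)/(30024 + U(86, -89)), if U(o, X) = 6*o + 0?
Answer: 4501/10180 ≈ 0.44214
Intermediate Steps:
U(o, X) = 6*o
(-13370 + 26873)/(30024 + U(86, -89)) = (-13370 + 26873)/(30024 + 6*86) = 13503/(30024 + 516) = 13503/30540 = 13503*(1/30540) = 4501/10180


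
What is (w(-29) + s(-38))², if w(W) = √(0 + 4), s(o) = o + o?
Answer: 5476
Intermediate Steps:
s(o) = 2*o
w(W) = 2 (w(W) = √4 = 2)
(w(-29) + s(-38))² = (2 + 2*(-38))² = (2 - 76)² = (-74)² = 5476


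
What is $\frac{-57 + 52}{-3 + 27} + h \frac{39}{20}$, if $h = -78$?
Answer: $- \frac{18277}{120} \approx -152.31$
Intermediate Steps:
$\frac{-57 + 52}{-3 + 27} + h \frac{39}{20} = \frac{-57 + 52}{-3 + 27} - 78 \cdot \frac{39}{20} = - \frac{5}{24} - 78 \cdot 39 \cdot \frac{1}{20} = \left(-5\right) \frac{1}{24} - \frac{1521}{10} = - \frac{5}{24} - \frac{1521}{10} = - \frac{18277}{120}$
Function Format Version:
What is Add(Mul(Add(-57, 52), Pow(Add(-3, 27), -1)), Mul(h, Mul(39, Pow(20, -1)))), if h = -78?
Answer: Rational(-18277, 120) ≈ -152.31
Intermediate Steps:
Add(Mul(Add(-57, 52), Pow(Add(-3, 27), -1)), Mul(h, Mul(39, Pow(20, -1)))) = Add(Mul(Add(-57, 52), Pow(Add(-3, 27), -1)), Mul(-78, Mul(39, Pow(20, -1)))) = Add(Mul(-5, Pow(24, -1)), Mul(-78, Mul(39, Rational(1, 20)))) = Add(Mul(-5, Rational(1, 24)), Mul(-78, Rational(39, 20))) = Add(Rational(-5, 24), Rational(-1521, 10)) = Rational(-18277, 120)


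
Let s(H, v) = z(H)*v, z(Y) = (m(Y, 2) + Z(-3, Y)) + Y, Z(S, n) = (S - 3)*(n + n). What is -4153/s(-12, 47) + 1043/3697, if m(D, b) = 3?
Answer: -8735806/23457465 ≈ -0.37241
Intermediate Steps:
Z(S, n) = 2*n*(-3 + S) (Z(S, n) = (-3 + S)*(2*n) = 2*n*(-3 + S))
z(Y) = 3 - 11*Y (z(Y) = (3 + 2*Y*(-3 - 3)) + Y = (3 + 2*Y*(-6)) + Y = (3 - 12*Y) + Y = 3 - 11*Y)
s(H, v) = v*(3 - 11*H) (s(H, v) = (3 - 11*H)*v = v*(3 - 11*H))
-4153/s(-12, 47) + 1043/3697 = -4153*1/(47*(3 - 11*(-12))) + 1043/3697 = -4153*1/(47*(3 + 132)) + 1043*(1/3697) = -4153/(47*135) + 1043/3697 = -4153/6345 + 1043/3697 = -8735806/23457465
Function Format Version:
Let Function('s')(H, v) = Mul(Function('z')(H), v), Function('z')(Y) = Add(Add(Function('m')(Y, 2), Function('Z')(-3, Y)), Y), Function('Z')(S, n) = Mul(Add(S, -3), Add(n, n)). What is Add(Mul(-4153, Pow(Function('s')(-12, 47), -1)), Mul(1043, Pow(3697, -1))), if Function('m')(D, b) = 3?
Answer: Rational(-8735806, 23457465) ≈ -0.37241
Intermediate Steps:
Function('Z')(S, n) = Mul(2, n, Add(-3, S)) (Function('Z')(S, n) = Mul(Add(-3, S), Mul(2, n)) = Mul(2, n, Add(-3, S)))
Function('z')(Y) = Add(3, Mul(-11, Y)) (Function('z')(Y) = Add(Add(3, Mul(2, Y, Add(-3, -3))), Y) = Add(Add(3, Mul(2, Y, -6)), Y) = Add(Add(3, Mul(-12, Y)), Y) = Add(3, Mul(-11, Y)))
Function('s')(H, v) = Mul(v, Add(3, Mul(-11, H))) (Function('s')(H, v) = Mul(Add(3, Mul(-11, H)), v) = Mul(v, Add(3, Mul(-11, H))))
Add(Mul(-4153, Pow(Function('s')(-12, 47), -1)), Mul(1043, Pow(3697, -1))) = Add(Mul(-4153, Pow(Mul(47, Add(3, Mul(-11, -12))), -1)), Mul(1043, Pow(3697, -1))) = Add(Mul(-4153, Pow(Mul(47, Add(3, 132)), -1)), Mul(1043, Rational(1, 3697))) = Add(Mul(-4153, Pow(Mul(47, 135), -1)), Rational(1043, 3697)) = Add(Mul(-4153, Pow(6345, -1)), Rational(1043, 3697)) = Add(Mul(-4153, Rational(1, 6345)), Rational(1043, 3697)) = Add(Rational(-4153, 6345), Rational(1043, 3697)) = Rational(-8735806, 23457465)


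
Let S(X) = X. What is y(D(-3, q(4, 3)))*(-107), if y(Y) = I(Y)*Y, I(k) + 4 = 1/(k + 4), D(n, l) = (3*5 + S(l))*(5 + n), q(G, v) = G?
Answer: 339511/21 ≈ 16167.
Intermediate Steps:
D(n, l) = (5 + n)*(15 + l) (D(n, l) = (3*5 + l)*(5 + n) = (15 + l)*(5 + n) = (5 + n)*(15 + l))
I(k) = -4 + 1/(4 + k) (I(k) = -4 + 1/(k + 4) = -4 + 1/(4 + k))
y(Y) = Y*(-15 - 4*Y)/(4 + Y) (y(Y) = ((-15 - 4*Y)/(4 + Y))*Y = Y*(-15 - 4*Y)/(4 + Y))
y(D(-3, q(4, 3)))*(-107) = -(75 + 5*4 + 15*(-3) + 4*(-3))*(15 + 4*(75 + 5*4 + 15*(-3) + 4*(-3)))/(4 + (75 + 5*4 + 15*(-3) + 4*(-3)))*(-107) = -(75 + 20 - 45 - 12)*(15 + 4*(75 + 20 - 45 - 12))/(4 + (75 + 20 - 45 - 12))*(-107) = -1*38*(15 + 4*38)/(4 + 38)*(-107) = -1*38*(15 + 152)/42*(-107) = -1*38*1/42*167*(-107) = -3173/21*(-107) = 339511/21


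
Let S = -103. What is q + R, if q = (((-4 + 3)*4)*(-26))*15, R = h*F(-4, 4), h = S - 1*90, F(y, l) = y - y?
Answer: 1560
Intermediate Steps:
F(y, l) = 0
h = -193 (h = -103 - 1*90 = -103 - 90 = -193)
R = 0 (R = -193*0 = 0)
q = 1560 (q = (-1*4*(-26))*15 = -4*(-26)*15 = 104*15 = 1560)
q + R = 1560 + 0 = 1560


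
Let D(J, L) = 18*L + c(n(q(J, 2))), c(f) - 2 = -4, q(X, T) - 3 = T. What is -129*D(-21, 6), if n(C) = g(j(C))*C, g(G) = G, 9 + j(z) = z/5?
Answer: -13674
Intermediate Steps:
j(z) = -9 + z/5
q(X, T) = 3 + T
n(C) = C*(-9 + C/5) (n(C) = (-9 + C/5)*C = C*(-9 + C/5))
c(f) = -2 (c(f) = 2 - 4 = -2)
D(J, L) = -2 + 18*L (D(J, L) = 18*L - 2 = -2 + 18*L)
-129*D(-21, 6) = -129*(-2 + 18*6) = -129*(-2 + 108) = -129*106 = -13674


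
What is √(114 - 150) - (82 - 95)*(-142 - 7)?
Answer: -1937 + 6*I ≈ -1937.0 + 6.0*I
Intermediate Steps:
√(114 - 150) - (82 - 95)*(-142 - 7) = √(-36) - (-13)*(-149) = 6*I - 1*1937 = 6*I - 1937 = -1937 + 6*I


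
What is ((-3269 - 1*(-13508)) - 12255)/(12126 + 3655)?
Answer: -2016/15781 ≈ -0.12775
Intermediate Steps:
((-3269 - 1*(-13508)) - 12255)/(12126 + 3655) = ((-3269 + 13508) - 12255)/15781 = (10239 - 12255)*(1/15781) = -2016*1/15781 = -2016/15781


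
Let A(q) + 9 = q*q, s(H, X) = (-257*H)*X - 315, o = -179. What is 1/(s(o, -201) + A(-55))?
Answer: -1/9243902 ≈ -1.0818e-7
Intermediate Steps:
s(H, X) = -315 - 257*H*X (s(H, X) = -257*H*X - 315 = -315 - 257*H*X)
A(q) = -9 + q**2 (A(q) = -9 + q*q = -9 + q**2)
1/(s(o, -201) + A(-55)) = 1/((-315 - 257*(-179)*(-201)) + (-9 + (-55)**2)) = 1/((-315 - 9246603) + (-9 + 3025)) = 1/(-9246918 + 3016) = 1/(-9243902) = -1/9243902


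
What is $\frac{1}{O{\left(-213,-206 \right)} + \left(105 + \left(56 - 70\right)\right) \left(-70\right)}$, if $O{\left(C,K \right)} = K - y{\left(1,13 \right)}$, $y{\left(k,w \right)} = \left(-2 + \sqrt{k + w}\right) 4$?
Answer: $- \frac{821}{5392300} + \frac{\sqrt{14}}{10784600} \approx -0.00015191$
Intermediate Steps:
$y{\left(k,w \right)} = -8 + 4 \sqrt{k + w}$
$O{\left(C,K \right)} = 8 + K - 4 \sqrt{14}$ ($O{\left(C,K \right)} = K - \left(-8 + 4 \sqrt{1 + 13}\right) = K - \left(-8 + 4 \sqrt{14}\right) = K + \left(8 - 4 \sqrt{14}\right) = 8 + K - 4 \sqrt{14}$)
$\frac{1}{O{\left(-213,-206 \right)} + \left(105 + \left(56 - 70\right)\right) \left(-70\right)} = \frac{1}{\left(8 - 206 - 4 \sqrt{14}\right) + \left(105 + \left(56 - 70\right)\right) \left(-70\right)} = \frac{1}{\left(-198 - 4 \sqrt{14}\right) + \left(105 - 14\right) \left(-70\right)} = \frac{1}{\left(-198 - 4 \sqrt{14}\right) + 91 \left(-70\right)} = \frac{1}{\left(-198 - 4 \sqrt{14}\right) - 6370} = \frac{1}{-6568 - 4 \sqrt{14}}$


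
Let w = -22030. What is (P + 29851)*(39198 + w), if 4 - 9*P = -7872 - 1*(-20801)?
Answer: 4390441312/9 ≈ 4.8783e+8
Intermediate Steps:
P = -12925/9 (P = 4/9 - (-7872 - 1*(-20801))/9 = 4/9 - (-7872 + 20801)/9 = 4/9 - ⅑*12929 = 4/9 - 12929/9 = -12925/9 ≈ -1436.1)
(P + 29851)*(39198 + w) = (-12925/9 + 29851)*(39198 - 22030) = (255734/9)*17168 = 4390441312/9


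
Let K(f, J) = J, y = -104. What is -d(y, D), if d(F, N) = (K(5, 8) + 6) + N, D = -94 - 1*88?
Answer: 168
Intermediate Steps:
D = -182 (D = -94 - 88 = -182)
d(F, N) = 14 + N (d(F, N) = (8 + 6) + N = 14 + N)
-d(y, D) = -(14 - 182) = -1*(-168) = 168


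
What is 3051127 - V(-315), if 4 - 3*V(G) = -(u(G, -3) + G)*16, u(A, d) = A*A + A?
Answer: 7575857/3 ≈ 2.5253e+6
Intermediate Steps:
u(A, d) = A + A² (u(A, d) = A² + A = A + A²)
V(G) = 4/3 + 16*G/3 + 16*G*(1 + G)/3 (V(G) = 4/3 - (-1)*(G*(1 + G) + G)*16/3 = 4/3 - (-1)*(G + G*(1 + G))*16/3 = 4/3 - (-1)*(16*G + 16*G*(1 + G))/3 = 4/3 - (-16*G - 16*G*(1 + G))/3 = 4/3 + (16*G/3 + 16*G*(1 + G)/3) = 4/3 + 16*G/3 + 16*G*(1 + G)/3)
3051127 - V(-315) = 3051127 - (4/3 + (16/3)*(-315)² + (32/3)*(-315)) = 3051127 - (4/3 + (16/3)*99225 - 3360) = 3051127 - (4/3 + 529200 - 3360) = 3051127 - 1*1577524/3 = 3051127 - 1577524/3 = 7575857/3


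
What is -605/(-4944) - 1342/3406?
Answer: -2287109/8419632 ≈ -0.27164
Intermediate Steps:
-605/(-4944) - 1342/3406 = -605*(-1/4944) - 1342*1/3406 = 605/4944 - 671/1703 = -2287109/8419632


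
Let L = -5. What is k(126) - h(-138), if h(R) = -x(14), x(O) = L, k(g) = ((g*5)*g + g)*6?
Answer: 477031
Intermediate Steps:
k(g) = 6*g + 30*g**2 (k(g) = ((5*g)*g + g)*6 = (5*g**2 + g)*6 = (g + 5*g**2)*6 = 6*g + 30*g**2)
x(O) = -5
h(R) = 5 (h(R) = -1*(-5) = 5)
k(126) - h(-138) = 6*126*(1 + 5*126) - 1*5 = 6*126*(1 + 630) - 5 = 6*126*631 - 5 = 477036 - 5 = 477031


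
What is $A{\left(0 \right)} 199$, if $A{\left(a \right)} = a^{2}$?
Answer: $0$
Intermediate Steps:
$A{\left(0 \right)} 199 = 0^{2} \cdot 199 = 0 \cdot 199 = 0$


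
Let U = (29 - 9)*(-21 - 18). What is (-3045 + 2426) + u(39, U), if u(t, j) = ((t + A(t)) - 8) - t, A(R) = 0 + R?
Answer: -588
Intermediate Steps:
U = -780 (U = 20*(-39) = -780)
A(R) = R
u(t, j) = -8 + t (u(t, j) = ((t + t) - 8) - t = (2*t - 8) - t = (-8 + 2*t) - t = -8 + t)
(-3045 + 2426) + u(39, U) = (-3045 + 2426) + (-8 + 39) = -619 + 31 = -588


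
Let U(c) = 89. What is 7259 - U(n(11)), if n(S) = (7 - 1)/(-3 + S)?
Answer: 7170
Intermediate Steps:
n(S) = 6/(-3 + S)
7259 - U(n(11)) = 7259 - 1*89 = 7259 - 89 = 7170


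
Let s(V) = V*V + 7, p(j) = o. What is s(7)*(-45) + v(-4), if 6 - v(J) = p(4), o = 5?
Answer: -2519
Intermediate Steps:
p(j) = 5
v(J) = 1 (v(J) = 6 - 1*5 = 6 - 5 = 1)
s(V) = 7 + V**2 (s(V) = V**2 + 7 = 7 + V**2)
s(7)*(-45) + v(-4) = (7 + 7**2)*(-45) + 1 = (7 + 49)*(-45) + 1 = 56*(-45) + 1 = -2520 + 1 = -2519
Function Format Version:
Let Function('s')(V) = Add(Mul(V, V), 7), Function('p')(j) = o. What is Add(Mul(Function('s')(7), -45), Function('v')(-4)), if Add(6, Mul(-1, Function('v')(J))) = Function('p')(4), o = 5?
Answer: -2519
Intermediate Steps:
Function('p')(j) = 5
Function('v')(J) = 1 (Function('v')(J) = Add(6, Mul(-1, 5)) = Add(6, -5) = 1)
Function('s')(V) = Add(7, Pow(V, 2)) (Function('s')(V) = Add(Pow(V, 2), 7) = Add(7, Pow(V, 2)))
Add(Mul(Function('s')(7), -45), Function('v')(-4)) = Add(Mul(Add(7, Pow(7, 2)), -45), 1) = Add(Mul(Add(7, 49), -45), 1) = Add(Mul(56, -45), 1) = Add(-2520, 1) = -2519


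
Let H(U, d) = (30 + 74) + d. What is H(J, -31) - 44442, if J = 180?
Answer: -44369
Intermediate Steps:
H(U, d) = 104 + d
H(J, -31) - 44442 = (104 - 31) - 44442 = 73 - 44442 = -44369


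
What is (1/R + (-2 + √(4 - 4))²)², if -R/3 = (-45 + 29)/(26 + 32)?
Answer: 15625/576 ≈ 27.127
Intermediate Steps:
R = 24/29 (R = -3*(-45 + 29)/(26 + 32) = -(-48)/58 = -3*(-8/29) = 24/29 ≈ 0.82759)
(1/R + (-2 + √(4 - 4))²)² = (1/(24/29) + (-2 + √(4 - 4))²)² = (29/24 + (-2 + √0)²)² = (29/24 + (-2 + 0)²)² = (29/24 + (-2)²)² = (29/24 + 4)² = (125/24)² = 15625/576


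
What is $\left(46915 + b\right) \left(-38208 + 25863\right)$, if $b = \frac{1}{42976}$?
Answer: $- \frac{24890224061145}{42976} \approx -5.7917 \cdot 10^{8}$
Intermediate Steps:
$b = \frac{1}{42976} \approx 2.3269 \cdot 10^{-5}$
$\left(46915 + b\right) \left(-38208 + 25863\right) = \left(46915 + \frac{1}{42976}\right) \left(-38208 + 25863\right) = \frac{2016219041}{42976} \left(-12345\right) = - \frac{24890224061145}{42976}$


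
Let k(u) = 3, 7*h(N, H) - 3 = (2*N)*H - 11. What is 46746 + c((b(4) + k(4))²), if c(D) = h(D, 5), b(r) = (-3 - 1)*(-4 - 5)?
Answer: 342424/7 ≈ 48918.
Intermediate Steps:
b(r) = 36 (b(r) = -4*(-9) = 36)
h(N, H) = -8/7 + 2*H*N/7 (h(N, H) = 3/7 + ((2*N)*H - 11)/7 = 3/7 + (2*H*N - 11)/7 = 3/7 + (-11 + 2*H*N)/7 = 3/7 + (-11/7 + 2*H*N/7) = -8/7 + 2*H*N/7)
c(D) = -8/7 + 10*D/7 (c(D) = -8/7 + (2/7)*5*D = -8/7 + 10*D/7)
46746 + c((b(4) + k(4))²) = 46746 + (-8/7 + 10*(36 + 3)²/7) = 46746 + (-8/7 + (10/7)*39²) = 46746 + (-8/7 + (10/7)*1521) = 46746 + (-8/7 + 15210/7) = 46746 + 15202/7 = 342424/7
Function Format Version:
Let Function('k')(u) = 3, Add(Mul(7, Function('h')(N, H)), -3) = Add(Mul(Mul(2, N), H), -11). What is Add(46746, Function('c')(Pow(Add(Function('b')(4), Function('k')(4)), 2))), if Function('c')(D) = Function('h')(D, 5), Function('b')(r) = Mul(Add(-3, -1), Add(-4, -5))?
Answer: Rational(342424, 7) ≈ 48918.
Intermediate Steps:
Function('b')(r) = 36 (Function('b')(r) = Mul(-4, -9) = 36)
Function('h')(N, H) = Add(Rational(-8, 7), Mul(Rational(2, 7), H, N)) (Function('h')(N, H) = Add(Rational(3, 7), Mul(Rational(1, 7), Add(Mul(Mul(2, N), H), -11))) = Add(Rational(3, 7), Mul(Rational(1, 7), Add(Mul(2, H, N), -11))) = Add(Rational(3, 7), Mul(Rational(1, 7), Add(-11, Mul(2, H, N)))) = Add(Rational(3, 7), Add(Rational(-11, 7), Mul(Rational(2, 7), H, N))) = Add(Rational(-8, 7), Mul(Rational(2, 7), H, N)))
Function('c')(D) = Add(Rational(-8, 7), Mul(Rational(10, 7), D)) (Function('c')(D) = Add(Rational(-8, 7), Mul(Rational(2, 7), 5, D)) = Add(Rational(-8, 7), Mul(Rational(10, 7), D)))
Add(46746, Function('c')(Pow(Add(Function('b')(4), Function('k')(4)), 2))) = Add(46746, Add(Rational(-8, 7), Mul(Rational(10, 7), Pow(Add(36, 3), 2)))) = Add(46746, Add(Rational(-8, 7), Mul(Rational(10, 7), Pow(39, 2)))) = Add(46746, Add(Rational(-8, 7), Mul(Rational(10, 7), 1521))) = Add(46746, Add(Rational(-8, 7), Rational(15210, 7))) = Add(46746, Rational(15202, 7)) = Rational(342424, 7)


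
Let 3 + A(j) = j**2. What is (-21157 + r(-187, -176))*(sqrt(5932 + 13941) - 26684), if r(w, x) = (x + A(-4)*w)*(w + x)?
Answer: -24687609856 + 925184*sqrt(19873) ≈ -2.4557e+10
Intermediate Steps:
A(j) = -3 + j**2
r(w, x) = (w + x)*(x + 13*w) (r(w, x) = (x + (-3 + (-4)**2)*w)*(w + x) = (x + (-3 + 16)*w)*(w + x) = (x + 13*w)*(w + x) = (w + x)*(x + 13*w))
(-21157 + r(-187, -176))*(sqrt(5932 + 13941) - 26684) = (-21157 + ((-176)**2 + 13*(-187)**2 + 14*(-187)*(-176)))*(sqrt(5932 + 13941) - 26684) = (-21157 + (30976 + 13*34969 + 460768))*(sqrt(19873) - 26684) = (-21157 + (30976 + 454597 + 460768))*(-26684 + sqrt(19873)) = (-21157 + 946341)*(-26684 + sqrt(19873)) = 925184*(-26684 + sqrt(19873)) = -24687609856 + 925184*sqrt(19873)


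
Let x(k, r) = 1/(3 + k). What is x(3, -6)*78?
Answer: 13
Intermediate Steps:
x(3, -6)*78 = 78/(3 + 3) = 78/6 = (1/6)*78 = 13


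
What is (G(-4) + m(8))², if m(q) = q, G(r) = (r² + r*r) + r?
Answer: 1296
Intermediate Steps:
G(r) = r + 2*r² (G(r) = (r² + r²) + r = 2*r² + r = r + 2*r²)
(G(-4) + m(8))² = (-4*(1 + 2*(-4)) + 8)² = (-4*(1 - 8) + 8)² = (-4*(-7) + 8)² = (28 + 8)² = 36² = 1296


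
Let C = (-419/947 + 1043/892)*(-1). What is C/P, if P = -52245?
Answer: 613973/44132605380 ≈ 1.3912e-5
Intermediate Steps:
C = -613973/844724 (C = (-419*1/947 + 1043*(1/892))*(-1) = (-419/947 + 1043/892)*(-1) = (613973/844724)*(-1) = -613973/844724 ≈ -0.72683)
C/P = -613973/844724/(-52245) = -613973/844724*(-1/52245) = 613973/44132605380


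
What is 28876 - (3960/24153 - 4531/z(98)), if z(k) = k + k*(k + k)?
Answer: 22783162061/788998 ≈ 28876.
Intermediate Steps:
z(k) = k + 2*k² (z(k) = k + k*(2*k) = k + 2*k²)
28876 - (3960/24153 - 4531/z(98)) = 28876 - (3960/24153 - 4531*1/(98*(1 + 2*98))) = 28876 - (3960*(1/24153) - 4531*1/(98*(1 + 196))) = 28876 - (1320/8051 - 4531/(98*197)) = 28876 - (1320/8051 - 4531/19306) = 28876 - (1320/8051 - 4531*1/19306) = 28876 - (1320/8051 - 23/98) = 28876 - 1*(-55813/788998) = 28876 + 55813/788998 = 22783162061/788998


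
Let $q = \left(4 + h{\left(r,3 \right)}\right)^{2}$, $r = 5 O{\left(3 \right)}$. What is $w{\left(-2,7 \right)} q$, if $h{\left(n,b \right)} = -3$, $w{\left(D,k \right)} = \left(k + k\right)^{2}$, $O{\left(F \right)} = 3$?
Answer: $196$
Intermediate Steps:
$r = 15$ ($r = 5 \cdot 3 = 15$)
$w{\left(D,k \right)} = 4 k^{2}$ ($w{\left(D,k \right)} = \left(2 k\right)^{2} = 4 k^{2}$)
$q = 1$ ($q = \left(4 - 3\right)^{2} = 1^{2} = 1$)
$w{\left(-2,7 \right)} q = 4 \cdot 7^{2} \cdot 1 = 4 \cdot 49 \cdot 1 = 196 \cdot 1 = 196$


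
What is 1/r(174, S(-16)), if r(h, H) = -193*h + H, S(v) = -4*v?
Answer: -1/33518 ≈ -2.9835e-5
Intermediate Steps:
r(h, H) = H - 193*h
1/r(174, S(-16)) = 1/(-4*(-16) - 193*174) = 1/(64 - 33582) = 1/(-33518) = -1/33518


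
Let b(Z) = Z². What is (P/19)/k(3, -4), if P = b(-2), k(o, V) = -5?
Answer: -4/95 ≈ -0.042105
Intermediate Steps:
P = 4 (P = (-2)² = 4)
(P/19)/k(3, -4) = (4/19)/(-5) = ((1/19)*4)*(-⅕) = (4/19)*(-⅕) = -4/95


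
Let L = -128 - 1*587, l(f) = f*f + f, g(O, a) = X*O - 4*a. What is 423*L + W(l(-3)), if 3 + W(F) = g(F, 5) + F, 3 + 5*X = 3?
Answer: -302462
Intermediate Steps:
X = 0 (X = -⅗ + (⅕)*3 = -⅗ + ⅗ = 0)
g(O, a) = -4*a (g(O, a) = 0*O - 4*a = 0 - 4*a = -4*a)
l(f) = f + f² (l(f) = f² + f = f + f²)
W(F) = -23 + F (W(F) = -3 + (-4*5 + F) = -3 + (-20 + F) = -23 + F)
L = -715 (L = -128 - 587 = -715)
423*L + W(l(-3)) = 423*(-715) + (-23 - 3*(1 - 3)) = -302445 + (-23 - 3*(-2)) = -302445 + (-23 + 6) = -302445 - 17 = -302462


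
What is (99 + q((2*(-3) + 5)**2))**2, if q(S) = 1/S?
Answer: 10000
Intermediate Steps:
(99 + q((2*(-3) + 5)**2))**2 = (99 + 1/((2*(-3) + 5)**2))**2 = (99 + 1/((-6 + 5)**2))**2 = (99 + 1/((-1)**2))**2 = (99 + 1/1)**2 = (99 + 1)**2 = 100**2 = 10000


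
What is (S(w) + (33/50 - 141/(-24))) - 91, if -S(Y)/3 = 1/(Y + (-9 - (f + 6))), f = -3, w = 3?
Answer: -50479/600 ≈ -84.132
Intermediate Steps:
S(Y) = -3/(-12 + Y) (S(Y) = -3/(Y + (-9 - (-3 + 6))) = -3/(Y + (-9 - 1*3)) = -3/(Y + (-9 - 3)) = -3/(Y - 12) = -3/(-12 + Y))
(S(w) + (33/50 - 141/(-24))) - 91 = (-3/(-12 + 3) + (33/50 - 141/(-24))) - 91 = (-3/(-9) + (33*(1/50) - 141*(-1/24))) - 91 = (-3*(-⅑) + (33/50 + 47/8)) - 91 = (⅓ + 1307/200) - 91 = 4121/600 - 91 = -50479/600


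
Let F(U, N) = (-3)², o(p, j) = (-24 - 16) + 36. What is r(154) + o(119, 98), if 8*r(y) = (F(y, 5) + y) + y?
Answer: 285/8 ≈ 35.625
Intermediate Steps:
o(p, j) = -4 (o(p, j) = -40 + 36 = -4)
F(U, N) = 9
r(y) = 9/8 + y/4 (r(y) = ((9 + y) + y)/8 = (9 + 2*y)/8 = 9/8 + y/4)
r(154) + o(119, 98) = (9/8 + (¼)*154) - 4 = (9/8 + 77/2) - 4 = 317/8 - 4 = 285/8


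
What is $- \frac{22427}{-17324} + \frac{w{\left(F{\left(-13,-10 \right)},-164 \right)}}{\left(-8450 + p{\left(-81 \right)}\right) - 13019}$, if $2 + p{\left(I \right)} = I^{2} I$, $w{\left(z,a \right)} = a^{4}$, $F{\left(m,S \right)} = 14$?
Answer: $- \frac{782480727185}{598665468} \approx -1307.0$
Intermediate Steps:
$p{\left(I \right)} = -2 + I^{3}$ ($p{\left(I \right)} = -2 + I^{2} I = -2 + I^{3}$)
$- \frac{22427}{-17324} + \frac{w{\left(F{\left(-13,-10 \right)},-164 \right)}}{\left(-8450 + p{\left(-81 \right)}\right) - 13019} = - \frac{22427}{-17324} + \frac{\left(-164\right)^{4}}{\left(-8450 + \left(-2 + \left(-81\right)^{3}\right)\right) - 13019} = \left(-22427\right) \left(- \frac{1}{17324}\right) + \frac{723394816}{\left(-8450 - 531443\right) - 13019} = \frac{22427}{17324} + \frac{723394816}{\left(-8450 - 531443\right) - 13019} = \frac{22427}{17324} + \frac{723394816}{-539893 - 13019} = \frac{22427}{17324} + \frac{723394816}{-552912} = \frac{22427}{17324} + 723394816 \left(- \frac{1}{552912}\right) = \frac{22427}{17324} - \frac{45212176}{34557} = - \frac{782480727185}{598665468}$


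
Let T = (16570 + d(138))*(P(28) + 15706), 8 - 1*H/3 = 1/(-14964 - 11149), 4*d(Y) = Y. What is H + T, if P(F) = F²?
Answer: 7149954283880/26113 ≈ 2.7381e+8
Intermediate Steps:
d(Y) = Y/4
H = 626715/26113 (H = 24 - 3/(-14964 - 11149) = 24 - 3/(-26113) = 24 - 3*(-1/26113) = 24 + 3/26113 = 626715/26113 ≈ 24.000)
T = 273808205 (T = (16570 + (¼)*138)*(28² + 15706) = (16570 + 69/2)*(784 + 15706) = (33209/2)*16490 = 273808205)
H + T = 626715/26113 + 273808205 = 7149954283880/26113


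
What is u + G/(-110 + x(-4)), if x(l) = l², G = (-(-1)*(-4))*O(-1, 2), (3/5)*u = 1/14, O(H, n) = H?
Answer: 151/1974 ≈ 0.076494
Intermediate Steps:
u = 5/42 (u = (5/3)/14 = (5/3)*(1/14) = 5/42 ≈ 0.11905)
G = 4 (G = -(-1)*(-4)*(-1) = -1*4*(-1) = -4*(-1) = 4)
u + G/(-110 + x(-4)) = 5/42 + 4/(-110 + (-4)²) = 5/42 + 4/(-110 + 16) = 5/42 + 4/(-94) = 5/42 + 4*(-1/94) = 5/42 - 2/47 = 151/1974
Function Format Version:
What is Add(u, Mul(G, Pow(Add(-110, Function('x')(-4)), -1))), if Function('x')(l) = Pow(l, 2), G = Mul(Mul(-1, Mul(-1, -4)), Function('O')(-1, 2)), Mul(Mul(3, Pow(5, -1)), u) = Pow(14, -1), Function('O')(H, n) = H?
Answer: Rational(151, 1974) ≈ 0.076494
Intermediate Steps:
u = Rational(5, 42) (u = Mul(Rational(5, 3), Pow(14, -1)) = Mul(Rational(5, 3), Rational(1, 14)) = Rational(5, 42) ≈ 0.11905)
G = 4 (G = Mul(Mul(-1, Mul(-1, -4)), -1) = Mul(Mul(-1, 4), -1) = Mul(-4, -1) = 4)
Add(u, Mul(G, Pow(Add(-110, Function('x')(-4)), -1))) = Add(Rational(5, 42), Mul(4, Pow(Add(-110, Pow(-4, 2)), -1))) = Add(Rational(5, 42), Mul(4, Pow(Add(-110, 16), -1))) = Add(Rational(5, 42), Mul(4, Pow(-94, -1))) = Add(Rational(5, 42), Mul(4, Rational(-1, 94))) = Add(Rational(5, 42), Rational(-2, 47)) = Rational(151, 1974)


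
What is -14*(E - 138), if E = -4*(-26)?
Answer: 476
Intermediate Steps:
E = 104
-14*(E - 138) = -14*(104 - 138) = -14*(-34) = 476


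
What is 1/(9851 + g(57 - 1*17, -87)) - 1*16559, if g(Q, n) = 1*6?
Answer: -163222062/9857 ≈ -16559.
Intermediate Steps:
g(Q, n) = 6
1/(9851 + g(57 - 1*17, -87)) - 1*16559 = 1/(9851 + 6) - 1*16559 = 1/9857 - 16559 = -163222062/9857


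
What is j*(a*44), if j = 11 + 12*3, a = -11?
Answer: -22748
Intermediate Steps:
j = 47 (j = 11 + 36 = 47)
j*(a*44) = 47*(-11*44) = 47*(-484) = -22748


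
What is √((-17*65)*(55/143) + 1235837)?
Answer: 18*√3813 ≈ 1111.5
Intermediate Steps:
√((-17*65)*(55/143) + 1235837) = √(-60775/143 + 1235837) = √(-1105*5/13 + 1235837) = √(-425 + 1235837) = √1235412 = 18*√3813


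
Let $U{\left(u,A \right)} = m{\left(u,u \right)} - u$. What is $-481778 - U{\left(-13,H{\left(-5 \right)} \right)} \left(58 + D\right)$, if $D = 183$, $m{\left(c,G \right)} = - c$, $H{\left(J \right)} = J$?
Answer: $-488044$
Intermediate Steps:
$U{\left(u,A \right)} = - 2 u$ ($U{\left(u,A \right)} = - u - u = - 2 u$)
$-481778 - U{\left(-13,H{\left(-5 \right)} \right)} \left(58 + D\right) = -481778 - \left(-2\right) \left(-13\right) \left(58 + 183\right) = -481778 - 26 \cdot 241 = -481778 - 6266 = -488044$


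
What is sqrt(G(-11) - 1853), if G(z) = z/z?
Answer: 2*I*sqrt(463) ≈ 43.035*I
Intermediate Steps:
G(z) = 1
sqrt(G(-11) - 1853) = sqrt(1 - 1853) = sqrt(-1852) = 2*I*sqrt(463)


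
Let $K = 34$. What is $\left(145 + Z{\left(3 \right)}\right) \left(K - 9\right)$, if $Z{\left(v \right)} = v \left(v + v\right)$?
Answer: $4075$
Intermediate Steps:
$Z{\left(v \right)} = 2 v^{2}$ ($Z{\left(v \right)} = v 2 v = 2 v^{2}$)
$\left(145 + Z{\left(3 \right)}\right) \left(K - 9\right) = \left(145 + 2 \cdot 3^{2}\right) \left(34 - 9\right) = \left(145 + 2 \cdot 9\right) 25 = \left(145 + 18\right) 25 = 163 \cdot 25 = 4075$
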